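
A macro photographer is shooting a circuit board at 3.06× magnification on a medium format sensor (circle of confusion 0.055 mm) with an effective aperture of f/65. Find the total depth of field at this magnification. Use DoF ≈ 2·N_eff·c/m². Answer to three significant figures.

0.764 mm

At magnification m, DoF ≈ 2·N_eff·c/m² = 2 × 65 × 0.055 / 3.06² = 7.15 / 9.364 ≈ 0.764 mm.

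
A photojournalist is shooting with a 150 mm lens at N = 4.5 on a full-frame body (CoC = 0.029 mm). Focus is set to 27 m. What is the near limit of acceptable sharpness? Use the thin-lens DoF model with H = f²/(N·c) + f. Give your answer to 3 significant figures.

Hyperfocal distance H = f²/(N·c) + f = 150²/(4.5 × 0.029) + 150 = 22500/0.1305 + 150 ≈ 172563.8 mm ≈ 172.6 m.
Near limit Dn = s·(H − f)/(H + s − 2f) = 27000 × (172563.8 − 150) / (172563.8 + 27000 − 2 × 150) = 27000 × 172413.8 / 199263.8 ≈ 23362 mm ≈ 23.4 m.

23.4 m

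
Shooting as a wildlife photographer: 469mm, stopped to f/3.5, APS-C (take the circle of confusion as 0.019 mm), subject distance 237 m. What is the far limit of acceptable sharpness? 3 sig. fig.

Hyperfocal distance H = f²/(N·c) + f = 469²/(3.5 × 0.019) + 469 = 219961/0.0665 + 469 ≈ 3308153.2 mm ≈ 3308 m.
Far limit Df = s·(H − f)/(H − s) = 237000 × (3308153.2 − 469) / (3308153.2 − 237000) = 237000 × 3307684.2 / 3071153.2 ≈ 255253 mm ≈ 255 m.

255 m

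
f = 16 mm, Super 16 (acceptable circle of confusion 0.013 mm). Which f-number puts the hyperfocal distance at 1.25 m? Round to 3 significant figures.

f/16

Rearrange H = f²/(N·c) + f for N: N = f² / ((H − f)·c).
N = 16² / ((1250 − 16) × 0.013) = 256 / 16.04 ≈ 16.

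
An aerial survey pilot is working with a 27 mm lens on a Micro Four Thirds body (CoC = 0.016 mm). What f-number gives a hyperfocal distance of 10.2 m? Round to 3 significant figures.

Rearrange H = f²/(N·c) + f for N: N = f² / ((H − f)·c).
N = 27² / ((10200 − 27) × 0.016) = 729 / 162.8 ≈ 4.48.

f/4.48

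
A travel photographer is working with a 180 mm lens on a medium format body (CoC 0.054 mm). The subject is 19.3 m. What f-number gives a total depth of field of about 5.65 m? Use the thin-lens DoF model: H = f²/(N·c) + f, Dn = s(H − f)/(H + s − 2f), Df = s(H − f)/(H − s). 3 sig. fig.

Write h = H − f = f²/(N·c). The thin-lens limits are Dn = s·h/(h + (s−f)) and Df = s·h/(h − (s−f)), so DoF = Df − Dn = 2·s·(s−f)·h / (h² − (s−f)²).
That is a quadratic in h: DoF·h² − 2·s·(s−f)·h − DoF·(s−f)² = 0 ⇒ h = (s−f)·(s + √(s² + DoF²)) / DoF = 19120 × (19300 + √(19300² + 5650²)) / 5650 = 19120 × (19300 + 20110.0) / 5650 ≈ 133366 mm.
Then N = f²/(c·h) = 180² / (0.054 × 133366) = 32400 / 7201.8 ≈ 4.50.

f/4.50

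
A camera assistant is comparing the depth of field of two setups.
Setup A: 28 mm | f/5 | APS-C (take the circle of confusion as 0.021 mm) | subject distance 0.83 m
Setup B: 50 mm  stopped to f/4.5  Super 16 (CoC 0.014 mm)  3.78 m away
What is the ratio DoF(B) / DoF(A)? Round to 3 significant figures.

3.97

Setup A: H = 28²/(5×0.021) + 28 ≈ 7494.7 mm; DoF = Df − Dn = 929.88 − 749.50 ≈ 180.38 mm.
Setup B: H = 50²/(4.5×0.014) + 50 ≈ 39732.5 mm; DoF = Df − Dn = 4172.17 − 3455.22 ≈ 716.95 mm.
Ratio = 716.95 / 180.38 ≈ 3.97.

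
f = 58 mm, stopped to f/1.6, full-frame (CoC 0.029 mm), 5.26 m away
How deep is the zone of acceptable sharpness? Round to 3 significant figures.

0.759 m

Hyperfocal distance H = f²/(N·c) + f = 58²/(1.6 × 0.029) + 58 = 3364/0.0464 + 58 ≈ 72558.0 mm ≈ 72.56 m.
Near limit Dn = s·(H − f)/(H + s − 2f) = 5260 × (72558.0 − 58) / (72558.0 + 5260 − 2 × 58) = 5260 × 72500.0 / 77702.0 ≈ 4907.85 mm.
Far limit Df = s·(H − f)/(H − s) = 5260 × (72558.0 − 58) / (72558.0 − 5260) = 5260 × 72500.0 / 67298.0 ≈ 5666.59 mm.
Depth of field = Df − Dn = 5666.59 − 4907.85 ≈ 758.74 mm ≈ 0.759 m.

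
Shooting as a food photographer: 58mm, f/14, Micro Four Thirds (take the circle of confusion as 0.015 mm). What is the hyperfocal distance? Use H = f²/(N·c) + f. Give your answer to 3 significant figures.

16.1 m

Hyperfocal distance H = f²/(N·c) + f = 58²/(14 × 0.015) + 58 = 3364/0.21 + 58 ≈ 16077.0 mm ≈ 16.1 m.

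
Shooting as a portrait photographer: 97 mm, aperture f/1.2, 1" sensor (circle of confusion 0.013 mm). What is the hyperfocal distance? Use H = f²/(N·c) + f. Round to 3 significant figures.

603 m

Hyperfocal distance H = f²/(N·c) + f = 97²/(1.2 × 0.013) + 97 = 9409/0.0156 + 97 ≈ 603238.0 mm ≈ 603 m.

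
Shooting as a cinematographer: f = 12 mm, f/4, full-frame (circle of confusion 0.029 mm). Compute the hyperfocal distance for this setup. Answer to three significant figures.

1.25 m

Hyperfocal distance H = f²/(N·c) + f = 12²/(4 × 0.029) + 12 = 144/0.116 + 12 ≈ 1253.4 mm ≈ 1.25 m.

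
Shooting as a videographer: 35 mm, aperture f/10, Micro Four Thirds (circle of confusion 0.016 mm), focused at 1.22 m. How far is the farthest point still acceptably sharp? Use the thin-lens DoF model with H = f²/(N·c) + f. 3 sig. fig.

1.44 m

Hyperfocal distance H = f²/(N·c) + f = 35²/(10 × 0.016) + 35 = 1225/0.16 + 35 ≈ 7691.2 mm ≈ 7.691 m.
Far limit Df = s·(H − f)/(H − s) = 1220 × (7691.2 − 35) / (7691.2 − 1220) = 1220 × 7656.2 / 6471.2 ≈ 1443.4 mm ≈ 1.44 m.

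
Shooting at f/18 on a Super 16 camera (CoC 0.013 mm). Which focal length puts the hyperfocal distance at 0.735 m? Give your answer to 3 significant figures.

From H = f²/(N·c) + f, with f ≪ H: f ≈ √(H·N·c) = √(735 × 18 × 0.013) = √171.99 ≈ 13.11 mm.
Exact: f² + N·c·f − N·c·H = 0 ⇒ f = (−N·c + √((N·c)² + 4·N·c·H))/2 = (−0.234 + √688.01)/2 ≈ 12.998 mm ≈ 13.0 mm.

13.0 mm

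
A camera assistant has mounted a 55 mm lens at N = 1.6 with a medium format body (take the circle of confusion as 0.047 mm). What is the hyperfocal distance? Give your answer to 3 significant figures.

Hyperfocal distance H = f²/(N·c) + f = 55²/(1.6 × 0.047) + 55 = 3025/0.0752 + 55 ≈ 40281.1 mm ≈ 40.3 m.

40.3 m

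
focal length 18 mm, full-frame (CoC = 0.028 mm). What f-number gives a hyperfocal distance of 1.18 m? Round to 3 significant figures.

Rearrange H = f²/(N·c) + f for N: N = f² / ((H − f)·c).
N = 18² / ((1180 − 18) × 0.028) = 324 / 32.54 ≈ 9.96.

f/9.96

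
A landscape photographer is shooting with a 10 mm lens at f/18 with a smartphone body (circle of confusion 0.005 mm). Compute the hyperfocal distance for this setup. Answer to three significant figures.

Hyperfocal distance H = f²/(N·c) + f = 10²/(18 × 0.005) + 10 = 100/0.09 + 10 ≈ 1121.1 mm ≈ 1.12 m.

1.12 m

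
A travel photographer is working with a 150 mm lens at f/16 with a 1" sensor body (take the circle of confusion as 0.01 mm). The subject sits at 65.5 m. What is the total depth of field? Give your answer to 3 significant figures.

77.6 m

Hyperfocal distance H = f²/(N·c) + f = 150²/(16 × 0.01) + 150 = 22500/0.16 + 150 ≈ 140775.0 mm ≈ 140.8 m.
Near limit Dn = s·(H − f)/(H + s − 2f) = 65500 × (140775.0 − 150) / (140775.0 + 65500 − 2 × 150) = 65500 × 140625.0 / 205975.0 ≈ 44719 mm.
Far limit Df = s·(H − f)/(H − s) = 65500 × (140775.0 − 150) / (140775.0 − 65500) = 65500 × 140625.0 / 75275.0 ≈ 122364 mm.
Depth of field = Df − Dn = 122364 − 44719 ≈ 77645 mm ≈ 77.6 m.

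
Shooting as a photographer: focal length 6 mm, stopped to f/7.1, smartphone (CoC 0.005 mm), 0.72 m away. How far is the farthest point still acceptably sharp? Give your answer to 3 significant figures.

2.43 m

Hyperfocal distance H = f²/(N·c) + f = 6²/(7.1 × 0.005) + 6 = 36/0.0355 + 6 ≈ 1020.1 mm ≈ 1.020 m.
Far limit Df = s·(H − f)/(H − s) = 720 × (1020.1 − 6) / (1020.1 − 720) = 720 × 1014.1 / 300.1 ≈ 2433.1 mm ≈ 2.43 m.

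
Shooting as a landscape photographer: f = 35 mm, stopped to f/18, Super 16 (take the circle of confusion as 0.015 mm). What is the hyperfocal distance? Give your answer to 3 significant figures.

Hyperfocal distance H = f²/(N·c) + f = 35²/(18 × 0.015) + 35 = 1225/0.27 + 35 ≈ 4572.0 mm ≈ 4.57 m.

4.57 m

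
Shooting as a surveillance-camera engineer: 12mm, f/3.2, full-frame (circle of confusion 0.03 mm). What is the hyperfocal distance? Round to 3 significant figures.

Hyperfocal distance H = f²/(N·c) + f = 12²/(3.2 × 0.03) + 12 = 144/0.096 + 12 ≈ 1512.0 mm ≈ 1.51 m.

1.51 m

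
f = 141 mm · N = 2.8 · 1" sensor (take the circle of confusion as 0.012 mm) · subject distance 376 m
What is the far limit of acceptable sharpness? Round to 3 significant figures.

Hyperfocal distance H = f²/(N·c) + f = 141²/(2.8 × 0.012) + 141 = 19881/0.0336 + 141 ≈ 591837.4 mm ≈ 591.8 m.
Far limit Df = s·(H − f)/(H − s) = 376000 × (591837.4 − 141) / (591837.4 − 376000) = 376000 × 591696.4 / 215837.4 ≈ 1030766 mm ≈ 1030 m.

1030 m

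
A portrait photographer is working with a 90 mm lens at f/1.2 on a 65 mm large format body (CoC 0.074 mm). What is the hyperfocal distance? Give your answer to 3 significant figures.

91.3 m

Hyperfocal distance H = f²/(N·c) + f = 90²/(1.2 × 0.074) + 90 = 8100/0.0888 + 90 ≈ 91306.2 mm ≈ 91.3 m.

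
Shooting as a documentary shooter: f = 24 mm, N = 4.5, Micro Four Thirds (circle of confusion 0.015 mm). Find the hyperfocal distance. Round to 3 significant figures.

Hyperfocal distance H = f²/(N·c) + f = 24²/(4.5 × 0.015) + 24 = 576/0.0675 + 24 ≈ 8557.3 mm ≈ 8.56 m.

8.56 m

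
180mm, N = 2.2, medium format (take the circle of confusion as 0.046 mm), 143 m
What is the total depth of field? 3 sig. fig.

159 m

Hyperfocal distance H = f²/(N·c) + f = 180²/(2.2 × 0.046) + 180 = 32400/0.1012 + 180 ≈ 320338.1 mm ≈ 320.3 m.
Near limit Dn = s·(H − f)/(H + s − 2f) = 143000 × (320338.1 − 180) / (320338.1 + 143000 − 2 × 180) = 143000 × 320158.1 / 462978.1 ≈ 98887 mm.
Far limit Df = s·(H − f)/(H − s) = 143000 × (320338.1 − 180) / (320338.1 − 143000) = 143000 × 320158.1 / 177338.1 ≈ 258166 mm.
Depth of field = Df − Dn = 258166 − 98887 ≈ 159279 mm ≈ 159 m.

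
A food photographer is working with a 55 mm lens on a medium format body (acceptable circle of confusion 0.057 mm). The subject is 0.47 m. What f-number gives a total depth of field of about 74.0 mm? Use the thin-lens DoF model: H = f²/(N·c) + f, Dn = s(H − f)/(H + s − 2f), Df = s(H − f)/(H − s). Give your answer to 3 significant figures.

Write h = H − f = f²/(N·c). The thin-lens limits are Dn = s·h/(h + (s−f)) and Df = s·h/(h − (s−f)), so DoF = Df − Dn = 2·s·(s−f)·h / (h² − (s−f)²).
That is a quadratic in h: DoF·h² − 2·s·(s−f)·h − DoF·(s−f)² = 0 ⇒ h = (s−f)·(s + √(s² + DoF²)) / DoF = 415 × (470 + √(470² + 74²)) / 74 = 415 × (470 + 475.790) / 74 ≈ 5304.1 mm.
Then N = f²/(c·h) = 55² / (0.057 × 5304.1) = 3025 / 302.33 ≈ 10.

f/10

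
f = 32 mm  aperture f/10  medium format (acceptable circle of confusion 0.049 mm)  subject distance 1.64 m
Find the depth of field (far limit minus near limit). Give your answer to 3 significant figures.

6.19 m

Hyperfocal distance H = f²/(N·c) + f = 32²/(10 × 0.049) + 32 = 1024/0.49 + 32 ≈ 2121.8 mm ≈ 2.122 m.
Near limit Dn = s·(H − f)/(H + s − 2f) = 1640 × (2121.8 − 32) / (2121.8 + 1640 − 2 × 32) = 1640 × 2089.8 / 3697.8 ≈ 926.8 mm.
Far limit Df = s·(H − f)/(H − s) = 1640 × (2121.8 − 32) / (2121.8 − 1640) = 1640 × 2089.8 / 481.8 ≈ 7113.5 mm.
Depth of field = Df − Dn = 7113.5 − 926.8 ≈ 6186.7 mm ≈ 6.19 m.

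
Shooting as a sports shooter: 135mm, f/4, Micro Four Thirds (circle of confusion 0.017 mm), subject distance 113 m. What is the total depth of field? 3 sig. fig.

116 m

Hyperfocal distance H = f²/(N·c) + f = 135²/(4 × 0.017) + 135 = 18225/0.068 + 135 ≈ 268149.7 mm ≈ 268.1 m.
Near limit Dn = s·(H − f)/(H + s − 2f) = 113000 × (268149.7 − 135) / (268149.7 + 113000 − 2 × 135) = 113000 × 268014.7 / 380879.7 ≈ 79515 mm.
Far limit Df = s·(H − f)/(H − s) = 113000 × (268149.7 − 135) / (268149.7 − 113000) = 113000 × 268014.7 / 155149.7 ≈ 195203 mm.
Depth of field = Df − Dn = 195203 − 79515 ≈ 115688 mm ≈ 116 m.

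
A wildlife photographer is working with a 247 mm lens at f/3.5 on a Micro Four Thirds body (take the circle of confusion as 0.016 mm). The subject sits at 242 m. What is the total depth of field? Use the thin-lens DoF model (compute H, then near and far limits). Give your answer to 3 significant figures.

Hyperfocal distance H = f²/(N·c) + f = 247²/(3.5 × 0.016) + 247 = 61009/0.056 + 247 ≈ 1089693.4 mm ≈ 1090 m.
Near limit Dn = s·(H − f)/(H + s − 2f) = 242000 × (1089693.4 − 247) / (1089693.4 + 242000 − 2 × 247) = 242000 × 1089446.4 / 1331199.4 ≈ 198051 mm.
Far limit Df = s·(H − f)/(H − s) = 242000 × (1089693.4 − 247) / (1089693.4 − 242000) = 242000 × 1089446.4 / 847693.4 ≈ 311016 mm.
Depth of field = Df − Dn = 311016 − 198051 ≈ 112965 mm ≈ 113 m.

113 m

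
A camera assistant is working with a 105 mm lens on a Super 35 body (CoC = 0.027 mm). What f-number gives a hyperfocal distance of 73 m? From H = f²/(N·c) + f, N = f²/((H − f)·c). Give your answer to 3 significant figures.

f/5.60

Rearrange H = f²/(N·c) + f for N: N = f² / ((H − f)·c).
N = 105² / ((73000 − 105) × 0.027) = 11025 / 1968 ≈ 5.60.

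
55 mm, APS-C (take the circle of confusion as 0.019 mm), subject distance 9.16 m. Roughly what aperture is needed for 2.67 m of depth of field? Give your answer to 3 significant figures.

f/2.50

Write h = H − f = f²/(N·c). The thin-lens limits are Dn = s·h/(h + (s−f)) and Df = s·h/(h − (s−f)), so DoF = Df − Dn = 2·s·(s−f)·h / (h² − (s−f)²).
That is a quadratic in h: DoF·h² − 2·s·(s−f)·h − DoF·(s−f)² = 0 ⇒ h = (s−f)·(s + √(s² + DoF²)) / DoF = 9105 × (9160 + √(9160² + 2670²)) / 2670 = 9105 × (9160 + 9541.20) / 2670 ≈ 63773 mm.
Then N = f²/(c·h) = 55² / (0.019 × 63773) = 3025 / 1211.7 ≈ 2.50.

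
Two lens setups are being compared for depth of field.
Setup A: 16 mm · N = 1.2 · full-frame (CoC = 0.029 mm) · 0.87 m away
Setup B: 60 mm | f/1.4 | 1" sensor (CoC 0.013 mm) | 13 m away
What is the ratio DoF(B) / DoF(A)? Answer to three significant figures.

Setup A: H = 16²/(1.2×0.029) + 16 ≈ 7372.3 mm; DoF = Df − Dn = 984.26 − 779.51 ≈ 204.75 mm.
Setup B: H = 60²/(1.4×0.013) + 60 ≈ 197862.2 mm; DoF = Df − Dn = 13910.0 − 12201.8 ≈ 1708.2 mm.
Ratio = 1708.2 / 204.75 ≈ 8.34.

8.34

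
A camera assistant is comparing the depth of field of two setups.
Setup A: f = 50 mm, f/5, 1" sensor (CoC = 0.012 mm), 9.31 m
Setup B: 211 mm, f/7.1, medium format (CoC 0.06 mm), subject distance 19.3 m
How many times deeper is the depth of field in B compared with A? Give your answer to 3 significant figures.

1.68

Setup A: H = 50²/(5×0.012) + 50 ≈ 41716.7 mm; DoF = Df − Dn = 11970.3 − 7617.2 ≈ 4353.1 mm.
Setup B: H = 211²/(7.1×0.06) + 211 ≈ 104720.4 mm; DoF = Df − Dn = 23613.0 − 16319.2 ≈ 7293.8 mm.
Ratio = 7293.8 / 4353.1 ≈ 1.68.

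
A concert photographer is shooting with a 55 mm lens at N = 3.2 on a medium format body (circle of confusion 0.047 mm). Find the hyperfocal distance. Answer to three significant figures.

20.2 m

Hyperfocal distance H = f²/(N·c) + f = 55²/(3.2 × 0.047) + 55 = 3025/0.1504 + 55 ≈ 20168.0 mm ≈ 20.2 m.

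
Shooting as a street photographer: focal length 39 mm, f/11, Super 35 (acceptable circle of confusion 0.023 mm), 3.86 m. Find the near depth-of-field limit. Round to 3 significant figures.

2.36 m

Hyperfocal distance H = f²/(N·c) + f = 39²/(11 × 0.023) + 39 = 1521/0.253 + 39 ≈ 6050.9 mm ≈ 6.051 m.
Near limit Dn = s·(H − f)/(H + s − 2f) = 3860 × (6050.9 − 39) / (6050.9 + 3860 − 2 × 39) = 3860 × 6011.9 / 9832.9 ≈ 2360.0 mm ≈ 2.36 m.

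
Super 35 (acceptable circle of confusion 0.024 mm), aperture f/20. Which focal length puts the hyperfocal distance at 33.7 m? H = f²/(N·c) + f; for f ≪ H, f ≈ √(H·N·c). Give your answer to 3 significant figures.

127 mm

From H = f²/(N·c) + f, with f ≪ H: f ≈ √(H·N·c) = √(33700 × 20 × 0.024) = √16176 ≈ 127.2 mm.
The +f correction barely moves this — solving exactly, f² + N·c·f − N·c·H = 0 ⇒ f = (−N·c + √((N·c)² + 4·N·c·H))/2 = (−0.48 + √64704)/2 ≈ 126.95 mm, so f ≈ 127 mm.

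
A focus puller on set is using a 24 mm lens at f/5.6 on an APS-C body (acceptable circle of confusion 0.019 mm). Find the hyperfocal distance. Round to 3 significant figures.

Hyperfocal distance H = f²/(N·c) + f = 24²/(5.6 × 0.019) + 24 = 576/0.1064 + 24 ≈ 5437.5 mm ≈ 5.44 m.

5.44 m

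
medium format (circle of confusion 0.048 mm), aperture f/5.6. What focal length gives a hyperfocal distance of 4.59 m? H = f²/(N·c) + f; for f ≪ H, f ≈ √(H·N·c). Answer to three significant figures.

From H = f²/(N·c) + f, with f ≪ H: f ≈ √(H·N·c) = √(4590 × 5.6 × 0.048) = √1233.8 ≈ 35.13 mm.
Exact: f² + N·c·f − N·c·H = 0 ⇒ f = (−N·c + √((N·c)² + 4·N·c·H))/2 = (−0.2688 + √4935.2)/2 ≈ 34.991 mm ≈ 35.0 mm.

35.0 mm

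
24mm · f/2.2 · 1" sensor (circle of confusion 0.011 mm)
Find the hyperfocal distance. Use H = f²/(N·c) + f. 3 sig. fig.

23.8 m

Hyperfocal distance H = f²/(N·c) + f = 24²/(2.2 × 0.011) + 24 = 576/0.0242 + 24 ≈ 23825.7 mm ≈ 23.8 m.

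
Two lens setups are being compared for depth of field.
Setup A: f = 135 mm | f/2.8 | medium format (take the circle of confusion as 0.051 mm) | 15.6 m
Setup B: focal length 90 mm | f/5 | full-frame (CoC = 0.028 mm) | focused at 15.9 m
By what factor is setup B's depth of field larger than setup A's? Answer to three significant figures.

Setup A: H = 135²/(2.8×0.051) + 135 ≈ 127761.1 mm; DoF = Df − Dn = 17751.0 − 13914.0 ≈ 3837.0 mm.
Setup B: H = 90²/(5×0.028) + 90 ≈ 57947.1 mm; DoF = Df − Dn = 21878.5 − 12487.6 ≈ 9390.9 mm.
Ratio = 9390.9 / 3837.0 ≈ 2.45.

2.45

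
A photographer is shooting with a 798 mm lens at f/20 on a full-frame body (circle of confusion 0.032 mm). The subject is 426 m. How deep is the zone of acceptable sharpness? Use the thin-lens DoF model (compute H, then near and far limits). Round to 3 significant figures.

Hyperfocal distance H = f²/(N·c) + f = 798²/(20 × 0.032) + 798 = 636804/0.64 + 798 ≈ 995804.2 mm ≈ 995.8 m.
Near limit Dn = s·(H − f)/(H + s − 2f) = 426000 × (995804.2 − 798) / (995804.2 + 426000 − 2 × 798) = 426000 × 995006.2 / 1420208.2 ≈ 298458 mm.
Far limit Df = s·(H − f)/(H − s) = 426000 × (995804.2 − 798) / (995804.2 − 426000) = 426000 × 995006.2 / 569804.2 ≈ 743892 mm.
Depth of field = Df − Dn = 743892 − 298458 ≈ 445434 mm ≈ 445 m.

445 m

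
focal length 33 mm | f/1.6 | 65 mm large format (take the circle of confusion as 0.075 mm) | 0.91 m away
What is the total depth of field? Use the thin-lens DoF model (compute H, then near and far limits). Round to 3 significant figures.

178 mm

Hyperfocal distance H = f²/(N·c) + f = 33²/(1.6 × 0.075) + 33 = 1089/0.12 + 33 ≈ 9108.0 mm ≈ 9.108 m.
Near limit Dn = s·(H − f)/(H + s − 2f) = 910 × (9108.0 − 33) / (9108.0 + 910 − 2 × 33) = 910 × 9075.0 / 9952.0 ≈ 829.81 mm.
Far limit Df = s·(H − f)/(H − s) = 910 × (9108.0 − 33) / (9108.0 − 910) = 910 × 9075.0 / 8198.0 ≈ 1007.35 mm.
Depth of field = Df − Dn = 1007.35 − 829.81 ≈ 177.54 mm.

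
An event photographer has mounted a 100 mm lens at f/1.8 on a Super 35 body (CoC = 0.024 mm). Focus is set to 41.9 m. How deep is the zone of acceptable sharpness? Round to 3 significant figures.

Hyperfocal distance H = f²/(N·c) + f = 100²/(1.8 × 0.024) + 100 = 10000/0.0432 + 100 ≈ 231581.5 mm ≈ 231.6 m.
Near limit Dn = s·(H − f)/(H + s − 2f) = 41900 × (231581.5 − 100) / (231581.5 + 41900 − 2 × 100) = 41900 × 231481.5 / 273281.5 ≈ 35491 mm.
Far limit Df = s·(H − f)/(H − s) = 41900 × (231581.5 − 100) / (231581.5 − 41900) = 41900 × 231481.5 / 189681.5 ≈ 51133 mm.
Depth of field = Df − Dn = 51133 − 35491 ≈ 15642 mm ≈ 15.6 m.

15.6 m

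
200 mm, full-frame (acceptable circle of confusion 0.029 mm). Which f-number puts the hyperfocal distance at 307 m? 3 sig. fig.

Rearrange H = f²/(N·c) + f for N: N = f² / ((H − f)·c).
N = 200² / ((307000 − 200) × 0.029) = 40000 / 8897 ≈ 4.50.

f/4.50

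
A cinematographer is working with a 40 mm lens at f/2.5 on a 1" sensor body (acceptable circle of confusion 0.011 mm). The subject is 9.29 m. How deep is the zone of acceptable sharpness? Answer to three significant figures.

Hyperfocal distance H = f²/(N·c) + f = 40²/(2.5 × 0.011) + 40 = 1600/0.0275 + 40 ≈ 58221.8 mm ≈ 58.22 m.
Near limit Dn = s·(H − f)/(H + s − 2f) = 9290 × (58221.8 − 40) / (58221.8 + 9290 − 2 × 40) = 9290 × 58181.8 / 67431.8 ≈ 8015.6 mm.
Far limit Df = s·(H − f)/(H − s) = 9290 × (58221.8 − 40) / (58221.8 − 9290) = 9290 × 58181.8 / 48931.8 ≈ 11046.2 mm.
Depth of field = Df − Dn = 11046.2 − 8015.6 ≈ 3030.6 mm ≈ 3.03 m.

3.03 m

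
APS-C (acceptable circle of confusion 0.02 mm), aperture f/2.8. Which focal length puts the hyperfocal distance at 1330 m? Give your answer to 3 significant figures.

From H = f²/(N·c) + f, with f ≪ H: f ≈ √(H·N·c) = √(1330000 × 2.8 × 0.02) = √74480 ≈ 272.9 mm.
The +f correction barely moves this — solving exactly, f² + N·c·f − N·c·H = 0 ⇒ f = (−N·c + √((N·c)² + 4·N·c·H))/2 = (−0.056 + √297920)/2 ≈ 272.88 mm, so f ≈ 273 mm.

273 mm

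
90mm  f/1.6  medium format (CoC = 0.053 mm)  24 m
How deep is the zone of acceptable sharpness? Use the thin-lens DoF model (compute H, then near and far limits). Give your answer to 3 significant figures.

12.8 m

Hyperfocal distance H = f²/(N·c) + f = 90²/(1.6 × 0.053) + 90 = 8100/0.0848 + 90 ≈ 95608.9 mm ≈ 95.61 m.
Near limit Dn = s·(H − f)/(H + s − 2f) = 24000 × (95608.9 − 90) / (95608.9 + 24000 − 2 × 90) = 24000 × 95518.9 / 119428.9 ≈ 19195 mm.
Far limit Df = s·(H − f)/(H − s) = 24000 × (95608.9 − 90) / (95608.9 − 24000) = 24000 × 95518.9 / 71608.9 ≈ 32014 mm.
Depth of field = Df − Dn = 32014 − 19195 ≈ 12819 mm ≈ 12.8 m.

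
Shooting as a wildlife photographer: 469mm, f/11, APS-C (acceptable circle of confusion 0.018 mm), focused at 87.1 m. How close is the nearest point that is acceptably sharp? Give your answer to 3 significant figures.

Hyperfocal distance H = f²/(N·c) + f = 469²/(11 × 0.018) + 469 = 219961/0.198 + 469 ≈ 1111383.1 mm ≈ 1111 m.
Near limit Dn = s·(H − f)/(H + s − 2f) = 87100 × (1111383.1 − 469) / (1111383.1 + 87100 − 2 × 469) = 87100 × 1110914.1 / 1197545.1 ≈ 80799 mm ≈ 80.8 m.

80.8 m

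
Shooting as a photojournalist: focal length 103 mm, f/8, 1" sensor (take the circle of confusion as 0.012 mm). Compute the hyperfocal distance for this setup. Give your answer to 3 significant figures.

Hyperfocal distance H = f²/(N·c) + f = 103²/(8 × 0.012) + 103 = 10609/0.096 + 103 ≈ 110613.4 mm ≈ 111 m.

111 m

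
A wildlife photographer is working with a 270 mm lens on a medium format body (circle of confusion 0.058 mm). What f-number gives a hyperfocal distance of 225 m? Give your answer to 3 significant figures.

f/5.59

Rearrange H = f²/(N·c) + f for N: N = f² / ((H − f)·c).
N = 270² / ((225000 − 270) × 0.058) = 72900 / 13034 ≈ 5.59.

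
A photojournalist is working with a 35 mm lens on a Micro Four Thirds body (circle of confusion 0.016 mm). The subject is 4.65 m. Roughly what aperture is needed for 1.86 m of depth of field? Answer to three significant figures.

Write h = H − f = f²/(N·c). The thin-lens limits are Dn = s·h/(h + (s−f)) and Df = s·h/(h − (s−f)), so DoF = Df − Dn = 2·s·(s−f)·h / (h² − (s−f)²).
That is a quadratic in h: DoF·h² − 2·s·(s−f)·h − DoF·(s−f)² = 0 ⇒ h = (s−f)·(s + √(s² + DoF²)) / DoF = 4615 × (4650 + √(4650² + 1860²)) / 1860 = 4615 × (4650 + 5008.20) / 1860 ≈ 23964 mm.
Then N = f²/(c·h) = 35² / (0.016 × 23964) = 1225 / 383.42 ≈ 3.19.

f/3.19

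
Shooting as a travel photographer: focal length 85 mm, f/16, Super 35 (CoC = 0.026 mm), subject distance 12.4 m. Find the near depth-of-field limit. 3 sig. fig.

Hyperfocal distance H = f²/(N·c) + f = 85²/(16 × 0.026) + 85 = 7225/0.416 + 85 ≈ 17452.8 mm ≈ 17.45 m.
Near limit Dn = s·(H − f)/(H + s − 2f) = 12400 × (17452.8 − 85) / (17452.8 + 12400 − 2 × 85) = 12400 × 17367.8 / 29682.8 ≈ 7255.4 mm ≈ 7.26 m.

7.26 m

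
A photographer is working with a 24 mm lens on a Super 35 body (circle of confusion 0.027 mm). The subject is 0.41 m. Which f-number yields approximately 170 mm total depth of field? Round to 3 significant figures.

f/11

Write h = H − f = f²/(N·c). The thin-lens limits are Dn = s·h/(h + (s−f)) and Df = s·h/(h − (s−f)), so DoF = Df − Dn = 2·s·(s−f)·h / (h² − (s−f)²).
That is a quadratic in h: DoF·h² − 2·s·(s−f)·h − DoF·(s−f)² = 0 ⇒ h = (s−f)·(s + √(s² + DoF²)) / DoF = 386 × (410 + √(410² + 170²)) / 170 = 386 × (410 + 443.847) / 170 ≈ 1938.7 mm.
Then N = f²/(c·h) = 24² / (0.027 × 1938.7) = 576 / 52.346 ≈ 11.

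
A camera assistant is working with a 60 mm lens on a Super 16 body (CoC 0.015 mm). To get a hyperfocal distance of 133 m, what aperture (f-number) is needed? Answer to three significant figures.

Rearrange H = f²/(N·c) + f for N: N = f² / ((H − f)·c).
N = 60² / ((133000 − 60) × 0.015) = 3600 / 1994 ≈ 1.81.

f/1.81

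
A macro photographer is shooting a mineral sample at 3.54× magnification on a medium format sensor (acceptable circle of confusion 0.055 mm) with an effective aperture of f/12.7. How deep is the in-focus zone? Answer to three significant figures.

At magnification m, DoF ≈ 2·N_eff·c/m² = 2 × 12.7 × 0.055 / 3.54² = 1.397 / 12.53 ≈ 0.111 mm.

0.111 mm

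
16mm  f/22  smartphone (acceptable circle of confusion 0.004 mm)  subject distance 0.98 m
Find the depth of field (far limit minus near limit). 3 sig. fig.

0.730 m

Hyperfocal distance H = f²/(N·c) + f = 16²/(22 × 0.004) + 16 = 256/0.088 + 16 ≈ 2925.1 mm ≈ 2.925 m.
Near limit Dn = s·(H − f)/(H + s − 2f) = 980 × (2925.1 − 16) / (2925.1 + 980 − 2 × 16) = 980 × 2909.1 / 3873.1 ≈ 736.08 mm.
Far limit Df = s·(H − f)/(H − s) = 980 × (2925.1 − 16) / (2925.1 − 980) = 980 × 2909.1 / 1945.1 ≈ 1465.69 mm.
Depth of field = Df − Dn = 1465.69 − 736.08 ≈ 729.61 mm ≈ 0.730 m.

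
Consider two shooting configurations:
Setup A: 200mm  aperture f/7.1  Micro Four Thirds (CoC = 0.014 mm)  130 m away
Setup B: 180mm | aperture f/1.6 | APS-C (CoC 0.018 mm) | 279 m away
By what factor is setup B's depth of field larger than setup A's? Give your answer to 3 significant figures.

Setup A: H = 200²/(7.1×0.014) + 200 ≈ 402614.5 mm; DoF = Df − Dn = 191897 − 98295 ≈ 93602 mm.
Setup B: H = 180²/(1.6×0.018) + 180 ≈ 1125180.0 mm; DoF = Df − Dn = 370932 − 223586 ≈ 147346 mm.
Ratio = 147346 / 93602 ≈ 1.57.

1.57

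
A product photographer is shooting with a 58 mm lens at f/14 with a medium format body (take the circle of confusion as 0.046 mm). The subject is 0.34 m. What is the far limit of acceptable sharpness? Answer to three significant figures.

359 mm

Hyperfocal distance H = f²/(N·c) + f = 58²/(14 × 0.046) + 58 = 3364/0.644 + 58 ≈ 5281.6 mm ≈ 5.282 m.
Far limit Df = s·(H − f)/(H − s) = 340 × (5281.6 − 58) / (5281.6 − 340) = 340 × 5223.6 / 4941.6 ≈ 359.40 mm.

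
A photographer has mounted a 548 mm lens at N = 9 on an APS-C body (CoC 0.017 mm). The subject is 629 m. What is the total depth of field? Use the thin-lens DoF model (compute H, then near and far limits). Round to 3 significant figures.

Hyperfocal distance H = f²/(N·c) + f = 548²/(9 × 0.017) + 548 = 300304/0.153 + 548 ≈ 1963319.2 mm ≈ 1963 m.
Near limit Dn = s·(H − f)/(H + s − 2f) = 629000 × (1963319.2 − 548) / (1963319.2 + 629000 − 2 × 548) = 629000 × 1962771.2 / 2591223.2 ≈ 476448 mm.
Far limit Df = s·(H − f)/(H − s) = 629000 × (1963319.2 − 548) / (1963319.2 − 629000) = 629000 × 1962771.2 / 1334319.2 ≈ 925253 mm.
Depth of field = Df − Dn = 925253 − 476448 ≈ 448805 mm ≈ 449 m.

449 m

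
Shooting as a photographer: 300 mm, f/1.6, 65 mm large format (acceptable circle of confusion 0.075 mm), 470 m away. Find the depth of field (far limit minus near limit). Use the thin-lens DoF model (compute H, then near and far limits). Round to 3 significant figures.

Hyperfocal distance H = f²/(N·c) + f = 300²/(1.6 × 0.075) + 300 = 90000/0.12 + 300 ≈ 750300.0 mm ≈ 750.3 m.
Near limit Dn = s·(H − f)/(H + s − 2f) = 470000 × (750300.0 − 300) / (750300.0 + 470000 − 2 × 300) = 470000 × 750000.0 / 1219700.0 ≈ 289005 mm.
Far limit Df = s·(H − f)/(H − s) = 470000 × (750300.0 − 300) / (750300.0 − 470000) = 470000 × 750000.0 / 280300.0 ≈ 1257581 mm.
Depth of field = Df − Dn = 1257581 − 289005 ≈ 968576 mm ≈ 969 m.

969 m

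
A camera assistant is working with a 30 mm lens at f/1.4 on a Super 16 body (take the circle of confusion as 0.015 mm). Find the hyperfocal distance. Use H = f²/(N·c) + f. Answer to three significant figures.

Hyperfocal distance H = f²/(N·c) + f = 30²/(1.4 × 0.015) + 30 = 900/0.021 + 30 ≈ 42887.1 mm ≈ 42.9 m.

42.9 m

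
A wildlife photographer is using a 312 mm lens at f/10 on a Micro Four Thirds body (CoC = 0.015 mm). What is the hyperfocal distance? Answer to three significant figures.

Hyperfocal distance H = f²/(N·c) + f = 312²/(10 × 0.015) + 312 = 97344/0.15 + 312 ≈ 649272.0 mm ≈ 649 m.

649 m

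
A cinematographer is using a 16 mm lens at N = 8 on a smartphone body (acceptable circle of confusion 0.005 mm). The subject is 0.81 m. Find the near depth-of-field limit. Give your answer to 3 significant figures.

0.721 m

Hyperfocal distance H = f²/(N·c) + f = 16²/(8 × 0.005) + 16 = 256/0.04 + 16 ≈ 6416.0 mm ≈ 6.416 m.
Near limit Dn = s·(H − f)/(H + s − 2f) = 810 × (6416.0 − 16) / (6416.0 + 810 − 2 × 16) = 810 × 6400.0 / 7194.0 ≈ 720.60 mm ≈ 0.721 m.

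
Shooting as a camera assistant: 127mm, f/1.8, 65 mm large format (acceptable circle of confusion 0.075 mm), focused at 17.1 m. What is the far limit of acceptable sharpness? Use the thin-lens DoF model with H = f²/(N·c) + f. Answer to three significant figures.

19.9 m

Hyperfocal distance H = f²/(N·c) + f = 127²/(1.8 × 0.075) + 127 = 16129/0.135 + 127 ≈ 119601.1 mm ≈ 119.6 m.
Far limit Df = s·(H − f)/(H − s) = 17100 × (119601.1 − 127) / (119601.1 − 17100) = 17100 × 119474.1 / 102501.1 ≈ 19932 mm ≈ 19.9 m.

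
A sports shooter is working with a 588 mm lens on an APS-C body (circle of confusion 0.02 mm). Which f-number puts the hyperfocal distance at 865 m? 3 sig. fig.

f/20

Rearrange H = f²/(N·c) + f for N: N = f² / ((H − f)·c).
N = 588² / ((865000 − 588) × 0.02) = 345744 / 17288 ≈ 20.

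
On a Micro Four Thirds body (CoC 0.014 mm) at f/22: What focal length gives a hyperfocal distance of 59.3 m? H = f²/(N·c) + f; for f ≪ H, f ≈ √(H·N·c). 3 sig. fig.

From H = f²/(N·c) + f, with f ≪ H: f ≈ √(H·N·c) = √(59300 × 22 × 0.014) = √18264 ≈ 135.1 mm.
The +f correction barely moves this — solving exactly, f² + N·c·f − N·c·H = 0 ⇒ f = (−N·c + √((N·c)² + 4·N·c·H))/2 = (−0.308 + √73058)/2 ≈ 134.99 mm, so f ≈ 135 mm.

135 mm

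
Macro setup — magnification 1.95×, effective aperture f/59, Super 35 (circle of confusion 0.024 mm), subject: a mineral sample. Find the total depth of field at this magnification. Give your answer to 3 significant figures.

0.745 mm

At magnification m, DoF ≈ 2·N_eff·c/m² = 2 × 59 × 0.024 / 1.95² = 2.832 / 3.802 ≈ 0.745 mm.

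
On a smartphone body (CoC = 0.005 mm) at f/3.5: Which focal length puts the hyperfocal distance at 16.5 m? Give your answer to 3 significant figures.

From H = f²/(N·c) + f, with f ≪ H: f ≈ √(H·N·c) = √(16500 × 3.5 × 0.005) = √288.75 ≈ 16.99 mm.
The +f correction barely moves this — solving exactly, f² + N·c·f − N·c·H = 0 ⇒ f = (−N·c + √((N·c)² + 4·N·c·H))/2 = (−0.0175 + √1155.0)/2 ≈ 16.984 mm, so f ≈ 17.0 mm.

17.0 mm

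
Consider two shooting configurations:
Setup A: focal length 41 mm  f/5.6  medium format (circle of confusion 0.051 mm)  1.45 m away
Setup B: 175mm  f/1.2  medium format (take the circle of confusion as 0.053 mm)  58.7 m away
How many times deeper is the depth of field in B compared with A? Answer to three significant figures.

Setup A: H = 41²/(5.6×0.051) + 41 ≈ 5926.9 mm; DoF = Df − Dn = 1906.36 − 1169.93 ≈ 736.43 mm.
Setup B: H = 175²/(1.2×0.053) + 175 ≈ 481700.2 mm; DoF = Df − Dn = 66822 − 52339 ≈ 14483 mm.
Ratio = 14483 / 736.43 ≈ 19.7.

19.7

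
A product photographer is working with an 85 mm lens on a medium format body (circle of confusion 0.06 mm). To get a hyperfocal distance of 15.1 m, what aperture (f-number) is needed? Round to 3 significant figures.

f/8.02

Rearrange H = f²/(N·c) + f for N: N = f² / ((H − f)·c).
N = 85² / ((15100 − 85) × 0.06) = 7225 / 900.9 ≈ 8.02.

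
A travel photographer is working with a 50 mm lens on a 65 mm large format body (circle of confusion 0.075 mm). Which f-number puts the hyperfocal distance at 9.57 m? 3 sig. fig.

Rearrange H = f²/(N·c) + f for N: N = f² / ((H − f)·c).
N = 50² / ((9570 − 50) × 0.075) = 2500 / 714.0 ≈ 3.50.

f/3.50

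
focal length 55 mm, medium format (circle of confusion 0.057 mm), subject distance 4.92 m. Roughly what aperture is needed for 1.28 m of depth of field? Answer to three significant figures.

Write h = H − f = f²/(N·c). The thin-lens limits are Dn = s·h/(h + (s−f)) and Df = s·h/(h − (s−f)), so DoF = Df − Dn = 2·s·(s−f)·h / (h² − (s−f)²).
That is a quadratic in h: DoF·h² − 2·s·(s−f)·h − DoF·(s−f)² = 0 ⇒ h = (s−f)·(s + √(s² + DoF²)) / DoF = 4865 × (4920 + √(4920² + 1280²)) / 1280 = 4865 × (4920 + 5083.78) / 1280 ≈ 38022 mm.
Then N = f²/(c·h) = 55² / (0.057 × 38022) = 3025 / 2167.3 ≈ 1.40.

f/1.40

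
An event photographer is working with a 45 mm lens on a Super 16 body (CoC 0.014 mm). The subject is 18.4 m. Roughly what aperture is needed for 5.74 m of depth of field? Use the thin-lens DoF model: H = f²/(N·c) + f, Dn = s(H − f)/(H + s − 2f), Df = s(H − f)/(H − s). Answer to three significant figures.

Write h = H − f = f²/(N·c). The thin-lens limits are Dn = s·h/(h + (s−f)) and Df = s·h/(h − (s−f)), so DoF = Df − Dn = 2·s·(s−f)·h / (h² − (s−f)²).
That is a quadratic in h: DoF·h² − 2·s·(s−f)·h − DoF·(s−f)² = 0 ⇒ h = (s−f)·(s + √(s² + DoF²)) / DoF = 18355 × (18400 + √(18400² + 5740²)) / 5740 = 18355 × (18400 + 19274.5) / 5740 ≈ 120473 mm.
Then N = f²/(c·h) = 45² / (0.014 × 120473) = 2025 / 1686.6 ≈ 1.20.

f/1.20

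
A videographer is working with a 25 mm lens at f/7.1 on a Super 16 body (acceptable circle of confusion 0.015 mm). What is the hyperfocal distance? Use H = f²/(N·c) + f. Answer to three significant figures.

5.89 m

Hyperfocal distance H = f²/(N·c) + f = 25²/(7.1 × 0.015) + 25 = 625/0.1065 + 25 ≈ 5893.5 mm ≈ 5.89 m.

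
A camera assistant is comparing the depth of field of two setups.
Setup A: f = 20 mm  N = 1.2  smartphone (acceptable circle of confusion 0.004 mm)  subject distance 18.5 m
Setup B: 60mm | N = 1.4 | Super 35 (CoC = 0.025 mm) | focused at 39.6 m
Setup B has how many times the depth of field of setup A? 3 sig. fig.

4.14

Setup A: H = 20²/(1.2×0.004) + 20 ≈ 83353.3 mm; DoF = Df − Dn = 23771.6 − 15142.1 ≈ 8629.5 mm.
Setup B: H = 60²/(1.4×0.025) + 60 ≈ 102917.1 mm; DoF = Df − Dn = 64329 − 28604 ≈ 35725 mm.
Ratio = 35725 / 8629.5 ≈ 4.14.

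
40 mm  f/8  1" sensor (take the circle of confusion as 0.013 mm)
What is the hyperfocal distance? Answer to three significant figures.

Hyperfocal distance H = f²/(N·c) + f = 40²/(8 × 0.013) + 40 = 1600/0.104 + 40 ≈ 15424.6 mm ≈ 15.4 m.

15.4 m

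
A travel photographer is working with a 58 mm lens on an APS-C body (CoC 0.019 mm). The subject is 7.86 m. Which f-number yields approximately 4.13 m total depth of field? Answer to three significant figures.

Write h = H − f = f²/(N·c). The thin-lens limits are Dn = s·h/(h + (s−f)) and Df = s·h/(h − (s−f)), so DoF = Df − Dn = 2·s·(s−f)·h / (h² − (s−f)²).
That is a quadratic in h: DoF·h² − 2·s·(s−f)·h − DoF·(s−f)² = 0 ⇒ h = (s−f)·(s + √(s² + DoF²)) / DoF = 7802 × (7860 + √(7860² + 4130²)) / 4130 = 7802 × (7860 + 8878.99) / 4130 ≈ 31622 mm.
Then N = f²/(c·h) = 58² / (0.019 × 31622) = 3364 / 600.81 ≈ 5.60.

f/5.60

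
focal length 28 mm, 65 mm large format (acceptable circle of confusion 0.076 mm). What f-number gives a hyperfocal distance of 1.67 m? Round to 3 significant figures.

f/6.28

Rearrange H = f²/(N·c) + f for N: N = f² / ((H − f)·c).
N = 28² / ((1670 − 28) × 0.076) = 784 / 124.8 ≈ 6.28.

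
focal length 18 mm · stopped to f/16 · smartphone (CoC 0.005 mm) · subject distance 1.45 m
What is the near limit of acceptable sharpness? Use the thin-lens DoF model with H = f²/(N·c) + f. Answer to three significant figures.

1.07 m

Hyperfocal distance H = f²/(N·c) + f = 18²/(16 × 0.005) + 18 = 324/0.08 + 18 ≈ 4068.0 mm ≈ 4.068 m.
Near limit Dn = s·(H − f)/(H + s − 2f) = 1450 × (4068.0 − 18) / (4068.0 + 1450 − 2 × 18) = 1450 × 4050.0 / 5482.0 ≈ 1071.2 mm ≈ 1.07 m.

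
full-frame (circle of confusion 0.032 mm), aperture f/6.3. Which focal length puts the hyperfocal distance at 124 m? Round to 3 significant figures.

158 mm

From H = f²/(N·c) + f, with f ≪ H: f ≈ √(H·N·c) = √(124000 × 6.3 × 0.032) = √24998 ≈ 158.1 mm.
The +f correction barely moves this — solving exactly, f² + N·c·f − N·c·H = 0 ⇒ f = (−N·c + √((N·c)² + 4·N·c·H))/2 = (−0.2016 + √99994)/2 ≈ 158.01 mm, so f ≈ 158 mm.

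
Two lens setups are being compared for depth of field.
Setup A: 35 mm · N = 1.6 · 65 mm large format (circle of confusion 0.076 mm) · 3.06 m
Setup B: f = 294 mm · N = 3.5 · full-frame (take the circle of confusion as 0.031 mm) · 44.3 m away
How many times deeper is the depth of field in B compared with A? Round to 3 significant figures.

2.43

Setup A: H = 35²/(1.6×0.076) + 35 ≈ 10109.0 mm; DoF = Df − Dn = 4373.2 − 2353.3 ≈ 2019.9 mm.
Setup B: H = 294²/(3.5×0.031) + 294 ≈ 796939.2 mm; DoF = Df − Dn = 46890.2 − 41981.0 ≈ 4909.2 mm.
Ratio = 4909.2 / 2019.9 ≈ 2.43.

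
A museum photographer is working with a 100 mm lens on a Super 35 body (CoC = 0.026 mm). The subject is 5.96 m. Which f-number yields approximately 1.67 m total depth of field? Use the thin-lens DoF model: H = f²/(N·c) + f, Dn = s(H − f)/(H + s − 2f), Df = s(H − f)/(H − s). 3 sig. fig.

f/9.02

Write h = H − f = f²/(N·c). The thin-lens limits are Dn = s·h/(h + (s−f)) and Df = s·h/(h − (s−f)), so DoF = Df − Dn = 2·s·(s−f)·h / (h² − (s−f)²).
That is a quadratic in h: DoF·h² − 2·s·(s−f)·h − DoF·(s−f)² = 0 ⇒ h = (s−f)·(s + √(s² + DoF²)) / DoF = 5860 × (5960 + √(5960² + 1670²)) / 1670 = 5860 × (5960 + 6189.55) / 1670 ≈ 42633 mm.
Then N = f²/(c·h) = 100² / (0.026 × 42633) = 10000 / 1108.4 ≈ 9.02.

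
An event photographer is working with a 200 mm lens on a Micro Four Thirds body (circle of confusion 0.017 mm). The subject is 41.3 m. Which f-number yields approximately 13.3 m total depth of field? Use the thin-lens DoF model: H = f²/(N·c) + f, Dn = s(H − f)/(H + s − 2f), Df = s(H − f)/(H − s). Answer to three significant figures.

f/8.99

Write h = H − f = f²/(N·c). The thin-lens limits are Dn = s·h/(h + (s−f)) and Df = s·h/(h − (s−f)), so DoF = Df − Dn = 2·s·(s−f)·h / (h² − (s−f)²).
That is a quadratic in h: DoF·h² − 2·s·(s−f)·h − DoF·(s−f)² = 0 ⇒ h = (s−f)·(s + √(s² + DoF²)) / DoF = 41100 × (41300 + √(41300² + 13300²)) / 13300 = 41100 × (41300 + 43388.7) / 13300 ≈ 261707 mm.
Then N = f²/(c·h) = 200² / (0.017 × 261707) = 40000 / 4449.0 ≈ 8.99.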